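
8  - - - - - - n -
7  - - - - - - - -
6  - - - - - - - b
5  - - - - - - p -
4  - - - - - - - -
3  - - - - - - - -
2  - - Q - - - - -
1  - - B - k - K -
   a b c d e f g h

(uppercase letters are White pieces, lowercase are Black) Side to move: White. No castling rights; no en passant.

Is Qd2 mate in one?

yes

After Qd2: black king on e1; in check: yes, from the white queen on d2.
King squares — d1: attacked by Qd2; f1: attacked by Kg1; d2: attacked by Bc1; e2: attacked by Qd2; f2: attacked by Kg1.
Black has no legal moves → checkmate.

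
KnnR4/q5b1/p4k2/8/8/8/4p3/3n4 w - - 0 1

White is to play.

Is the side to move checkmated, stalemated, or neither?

White to move; white king on a8.
In check: yes, from the black queen on a7.
King squares — a7: attacked by Nc8; b7: attacked by Qa7; b8: attacked by Qa7.
Legal moves for White: none.
In check with no legal moves → checkmate.

checkmate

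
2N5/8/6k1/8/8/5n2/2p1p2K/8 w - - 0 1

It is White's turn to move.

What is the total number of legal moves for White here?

White to move; king on h2.
In check: yes, from the black knight on f3.
Legal moves: Kh3, Kg3, Kg2, Kh1.
Count: 4.

4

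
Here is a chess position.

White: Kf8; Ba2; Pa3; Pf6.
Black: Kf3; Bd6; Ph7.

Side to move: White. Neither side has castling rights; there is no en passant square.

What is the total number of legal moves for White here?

White to move; king on f8.
In check: yes, from the black bishop on d6.
Legal moves: Kg8, Ke8, Kg7, Kf7.
Count: 4.

4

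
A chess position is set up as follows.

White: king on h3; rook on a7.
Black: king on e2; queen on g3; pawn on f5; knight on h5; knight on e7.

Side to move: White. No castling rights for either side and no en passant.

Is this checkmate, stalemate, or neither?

checkmate

White to move; white king on h3.
In check: yes, from the black queen on g3.
King squares — g2: attacked by Qg3; h2: attacked by Qg3; g3: attacked by Nh5; g4: attacked by Qg3; h4: attacked by Qg3.
Legal moves for White: none.
In check with no legal moves → checkmate.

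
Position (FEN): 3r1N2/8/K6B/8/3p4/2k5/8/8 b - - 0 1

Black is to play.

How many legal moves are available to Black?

15

Black to move; king on c3.
In check: no.
Legal moves: Rxf8, Re8, Rc8, Rb8, Ra8+, Rd7, Rd6+, Rd5, Kc4, Kb4, Kd3, Kb3, Kc2, Kb2, d3.
Count: 15.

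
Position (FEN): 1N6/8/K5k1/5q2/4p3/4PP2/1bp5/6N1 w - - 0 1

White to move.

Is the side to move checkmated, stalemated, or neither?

White to move; white king on a6.
In check: no.
Legal moves for White: Nd7, Nc6, Kb7, Ka7, Kb6, Nh3, Ne2, fxe4, f4.
White has 9 legal moves and is not in check → neither.

neither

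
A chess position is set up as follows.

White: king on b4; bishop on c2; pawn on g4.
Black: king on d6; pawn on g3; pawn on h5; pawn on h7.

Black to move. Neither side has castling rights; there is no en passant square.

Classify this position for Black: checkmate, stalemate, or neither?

Black to move; black king on d6.
In check: no.
Legal moves for Black: Ke7, Kd7, Kc7, Ke6, Kc6, Ke5, Kd5, hxg4, h6, h4, g2.
Black has 11 legal moves and is not in check → neither.

neither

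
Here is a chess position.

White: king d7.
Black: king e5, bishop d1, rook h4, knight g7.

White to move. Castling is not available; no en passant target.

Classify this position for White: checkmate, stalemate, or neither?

neither

White to move; white king on d7.
In check: no.
Legal moves for White: Kd8, Kc8, Ke7, Kc7, Kc6.
White has 5 legal moves and is not in check → neither.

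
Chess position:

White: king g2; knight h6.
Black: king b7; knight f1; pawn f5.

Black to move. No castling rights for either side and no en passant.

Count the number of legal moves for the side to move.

13

Black to move; king on b7.
In check: no.
Legal moves: Kc8, Kb8, Ka8, Kc7, Ka7, Kc6, Kb6, Ka6, Ng3, Ne3+, Nh2, Nd2, f4.
Count: 13.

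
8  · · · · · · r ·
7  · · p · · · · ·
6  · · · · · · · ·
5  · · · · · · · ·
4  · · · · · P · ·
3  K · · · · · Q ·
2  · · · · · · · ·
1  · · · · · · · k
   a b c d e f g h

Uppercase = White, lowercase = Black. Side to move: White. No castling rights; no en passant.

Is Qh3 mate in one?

After Qh3: black king on h1; in check: yes, from the white queen on h3.
Black has 1 legal reply: Kg1.
In check but a legal move exists → not checkmate.

no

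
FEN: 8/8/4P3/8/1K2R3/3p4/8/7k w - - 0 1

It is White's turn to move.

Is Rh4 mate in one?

no

After Rh4: black king on h1; in check: yes, from the white rook on h4.
Black has 2 legal replies: Kg2, Kg1.
In check but a legal move exists → not checkmate.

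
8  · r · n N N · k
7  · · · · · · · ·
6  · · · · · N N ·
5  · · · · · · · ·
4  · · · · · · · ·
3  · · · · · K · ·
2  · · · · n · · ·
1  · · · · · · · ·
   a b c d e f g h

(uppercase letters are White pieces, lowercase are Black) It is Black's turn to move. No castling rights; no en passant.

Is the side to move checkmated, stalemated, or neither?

checkmate

Black to move; black king on h8.
In check: yes, from the white knight on g6.
King squares — g7: attacked by Ne8; h7: attacked by Nf6; g8: attacked by Nf6.
Legal moves for Black: none.
In check with no legal moves → checkmate.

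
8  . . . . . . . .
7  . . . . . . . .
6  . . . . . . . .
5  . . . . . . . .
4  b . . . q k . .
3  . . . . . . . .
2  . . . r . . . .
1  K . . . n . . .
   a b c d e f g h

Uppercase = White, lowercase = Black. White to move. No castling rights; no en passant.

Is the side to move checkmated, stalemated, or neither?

White to move; white king on a1.
In check: no.
King squares — b1: attacked by Qe4; a2: attacked by Rd2; b2: attacked by Rd2.
Legal moves for White: none.
Not in check and no legal moves → stalemate.

stalemate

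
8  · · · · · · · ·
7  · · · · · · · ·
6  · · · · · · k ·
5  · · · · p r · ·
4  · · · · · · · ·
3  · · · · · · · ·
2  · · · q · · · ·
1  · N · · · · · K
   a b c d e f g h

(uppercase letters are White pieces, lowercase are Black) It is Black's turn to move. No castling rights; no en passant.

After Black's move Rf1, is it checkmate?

After Rf1: white king on h1; in check: yes, from the black rook on f1.
King squares — g1: attacked by Rf1; g2: attacked by Qd2; h2: attacked by Qd2.
White has no legal moves → checkmate.

yes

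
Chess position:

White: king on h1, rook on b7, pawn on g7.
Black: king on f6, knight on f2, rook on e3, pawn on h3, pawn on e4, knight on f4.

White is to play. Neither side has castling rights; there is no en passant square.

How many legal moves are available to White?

White to move; king on h1.
In check: yes, from the black knight on f2.
Legal moves: Kh2, Kg1.
Count: 2.

2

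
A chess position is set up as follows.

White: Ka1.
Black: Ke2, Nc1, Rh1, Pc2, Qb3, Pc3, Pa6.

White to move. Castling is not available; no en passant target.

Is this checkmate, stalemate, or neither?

White to move; white king on a1.
In check: no.
King squares — b1: attacked by Pc2; a2: attacked by Nc1; b2: attacked by Qb3.
Legal moves for White: none.
Not in check and no legal moves → stalemate.

stalemate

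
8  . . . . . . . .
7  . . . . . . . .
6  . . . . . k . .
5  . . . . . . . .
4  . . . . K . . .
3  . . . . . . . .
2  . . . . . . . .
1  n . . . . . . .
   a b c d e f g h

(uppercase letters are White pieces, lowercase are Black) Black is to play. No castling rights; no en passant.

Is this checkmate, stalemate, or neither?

neither

Black to move; black king on f6.
In check: no.
Legal moves for Black: Kg7, Kf7, Ke7, Kg6, Ke6, Kg5, Nb3, Nc2.
Black has 8 legal moves and is not in check → neither.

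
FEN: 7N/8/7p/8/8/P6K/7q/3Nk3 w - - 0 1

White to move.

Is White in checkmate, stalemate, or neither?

White to move; white king on h3.
In check: yes, from the black queen on h2.
King squares — g2: attacked by Qh2; h2: available; g3: attacked by Qh2; g4: available; h4: attacked by Qh2.
Legal moves for White: Kg4, Kxh2.
White is in check but has 2 legal moves → neither.

neither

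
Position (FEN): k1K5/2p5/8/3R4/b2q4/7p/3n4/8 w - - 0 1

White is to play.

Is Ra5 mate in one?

no

After Ra5: black king on a8; in check: yes, from the white rook on a5.
Black has 1 legal reply: Qa7.
In check but a legal move exists → not checkmate.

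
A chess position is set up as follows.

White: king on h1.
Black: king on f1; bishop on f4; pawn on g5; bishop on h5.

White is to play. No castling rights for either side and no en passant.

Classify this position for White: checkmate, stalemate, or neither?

stalemate

White to move; white king on h1.
In check: no.
King squares — g1: attacked by Kf1; g2: attacked by Kf1; h2: attacked by Bf4.
Legal moves for White: none.
Not in check and no legal moves → stalemate.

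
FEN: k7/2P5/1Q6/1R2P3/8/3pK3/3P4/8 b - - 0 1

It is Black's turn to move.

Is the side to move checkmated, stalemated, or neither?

stalemate

Black to move; black king on a8.
In check: no.
King squares — a7: attacked by Qb6; b7: attacked by Qb6; b8: attacked by Qb6.
Legal moves for Black: none.
Not in check and no legal moves → stalemate.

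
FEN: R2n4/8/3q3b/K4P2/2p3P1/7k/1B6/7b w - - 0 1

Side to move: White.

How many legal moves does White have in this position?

White to move; king on a5.
In check: no.
Legal moves: Rxd8, Rc8, Rb8, Ra7, Ra6, Kb5, Ka4, Bh8, Bg7, Bf6, Be5, Bd4, Bc3, Ba3, Bc1, Ba1, f6, g5.
Count: 18.

18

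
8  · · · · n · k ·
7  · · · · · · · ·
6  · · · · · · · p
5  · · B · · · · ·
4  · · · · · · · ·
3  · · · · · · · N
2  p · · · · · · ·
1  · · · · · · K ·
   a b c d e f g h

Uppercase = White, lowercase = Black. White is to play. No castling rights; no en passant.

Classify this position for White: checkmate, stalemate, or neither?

neither

White to move; white king on g1.
In check: no.
Legal moves for White: Bf8, Be7, Ba7, Bd6, Bb6, Bd4, Bb4, Be3, Ba3, Bf2, Ng5, Nf4, Nf2, Kh2, Kg2, Kf2, Kh1, Kf1.
White has 18 legal moves and is not in check → neither.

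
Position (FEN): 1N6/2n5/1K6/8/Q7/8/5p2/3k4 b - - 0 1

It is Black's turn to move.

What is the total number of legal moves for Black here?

Black to move; king on d1.
In check: yes, from the white queen on a4.
Legal moves: Ke2, Kd2, Ke1, Kc1.
Count: 4.

4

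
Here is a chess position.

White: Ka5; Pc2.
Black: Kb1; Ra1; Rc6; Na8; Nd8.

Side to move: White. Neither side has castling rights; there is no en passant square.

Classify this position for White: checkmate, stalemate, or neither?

White to move; white king on a5.
In check: yes, from the black rook on a1.
King squares — a4: attacked by Ra1; b4: available; b5: available; a6: attacked by Ra1; b6: attacked by Rc6.
Legal moves for White: Kb5, Kb4.
White is in check but has 2 legal moves → neither.

neither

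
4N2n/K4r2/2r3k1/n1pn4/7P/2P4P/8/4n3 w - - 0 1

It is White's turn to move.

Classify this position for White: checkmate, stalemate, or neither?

White to move; white king on a7.
In check: yes, from the black rook on f7.
Legal moves for White: Kb8, Ka8, Nc7.
White is in check but has 3 legal moves → neither.

neither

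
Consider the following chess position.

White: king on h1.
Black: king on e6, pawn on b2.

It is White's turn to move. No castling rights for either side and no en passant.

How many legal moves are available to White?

3

White to move; king on h1.
In check: no.
Legal moves: Kh2, Kg2, Kg1.
Count: 3.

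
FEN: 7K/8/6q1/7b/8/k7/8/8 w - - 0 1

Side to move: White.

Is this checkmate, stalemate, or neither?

stalemate

White to move; white king on h8.
In check: no.
King squares — g7: attacked by Qg6; h7: attacked by Qg6; g8: attacked by Qg6.
Legal moves for White: none.
Not in check and no legal moves → stalemate.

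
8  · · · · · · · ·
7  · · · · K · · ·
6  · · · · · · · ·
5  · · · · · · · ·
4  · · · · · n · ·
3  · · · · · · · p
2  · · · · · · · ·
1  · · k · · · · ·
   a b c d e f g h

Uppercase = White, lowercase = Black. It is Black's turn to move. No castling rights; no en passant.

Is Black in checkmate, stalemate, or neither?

neither

Black to move; black king on c1.
In check: no.
Legal moves for Black: Ng6+, Ne6, Nh5, Nd5+, Nd3, Ng2, Ne2, Kd2, Kc2, Kb2, Kd1, Kb1, h2.
Black has 13 legal moves and is not in check → neither.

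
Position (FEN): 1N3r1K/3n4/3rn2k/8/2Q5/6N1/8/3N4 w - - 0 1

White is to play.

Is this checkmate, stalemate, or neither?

checkmate

White to move; white king on h8.
In check: yes, from the black rook on f8.
King squares — g7: attacked by Ne6; h7: attacked by Kh6; g8: attacked by Rf8.
Legal moves for White: none.
In check with no legal moves → checkmate.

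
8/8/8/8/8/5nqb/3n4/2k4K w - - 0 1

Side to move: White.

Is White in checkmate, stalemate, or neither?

White to move; white king on h1.
In check: no.
King squares — g1: attacked by Nf3; g2: attacked by Qg3; h2: attacked by Nf3.
Legal moves for White: none.
Not in check and no legal moves → stalemate.

stalemate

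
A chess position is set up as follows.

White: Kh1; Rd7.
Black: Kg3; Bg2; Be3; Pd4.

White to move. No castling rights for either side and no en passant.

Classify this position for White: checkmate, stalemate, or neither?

checkmate

White to move; white king on h1.
In check: yes, from the black bishop on g2.
King squares — g1: attacked by Be3; g2: attacked by Kg3; h2: attacked by Kg3.
Legal moves for White: none.
In check with no legal moves → checkmate.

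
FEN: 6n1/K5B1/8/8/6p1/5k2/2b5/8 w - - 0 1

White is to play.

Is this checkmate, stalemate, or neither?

neither

White to move; white king on a7.
In check: no.
Legal moves for White: Bh8, Bf8, Bh6, Bf6, Be5, Bd4, Bc3, Bb2, Ba1, Kb8, Ka8, Kb7, Kb6, Ka6.
White has 14 legal moves and is not in check → neither.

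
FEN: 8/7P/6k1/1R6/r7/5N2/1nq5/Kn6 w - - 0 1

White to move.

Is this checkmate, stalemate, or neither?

checkmate

White to move; white king on a1.
In check: yes, from the black rook on a4.
King squares — b1: attacked by Qc2; a2: attacked by Ra4; b2: attacked by Qc2.
Legal moves for White: none.
In check with no legal moves → checkmate.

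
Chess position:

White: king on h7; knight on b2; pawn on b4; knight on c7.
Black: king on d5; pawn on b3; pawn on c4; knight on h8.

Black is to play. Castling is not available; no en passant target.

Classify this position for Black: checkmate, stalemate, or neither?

Black to move; black king on d5.
In check: yes, from the white knight on c7.
King squares — c4: own pawn; d4: available; e4: available; c5: attacked by Pb4; e5: available; c6: available; d6: available; e6: attacked by Nc7.
Legal moves for Black: Kd6, Kc6, Ke5, Ke4, Kd4.
Black is in check but has 5 legal moves → neither.

neither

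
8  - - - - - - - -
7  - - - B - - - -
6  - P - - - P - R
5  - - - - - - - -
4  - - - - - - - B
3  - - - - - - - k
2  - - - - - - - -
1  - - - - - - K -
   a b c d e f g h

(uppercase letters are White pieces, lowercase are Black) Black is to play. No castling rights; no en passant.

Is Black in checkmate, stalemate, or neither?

Black to move; black king on h3.
In check: yes, from the white bishop on d7.
King squares — g2: attacked by Kg1; h2: attacked by Kg1; g3: attacked by Bh4; g4: attacked by Bd7; h4: attacked by Rh6.
Legal moves for Black: none.
In check with no legal moves → checkmate.

checkmate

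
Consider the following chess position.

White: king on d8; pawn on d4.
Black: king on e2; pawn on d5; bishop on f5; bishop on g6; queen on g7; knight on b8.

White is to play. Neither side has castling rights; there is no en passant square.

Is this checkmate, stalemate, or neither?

White to move; white king on d8.
In check: no.
King squares — c7: attacked by Qg7; d7: attacked by Bf5; e7: attacked by Qg7; c8: attacked by Bf5; e8: attacked by Bg6.
Legal moves for White: none.
Not in check and no legal moves → stalemate.

stalemate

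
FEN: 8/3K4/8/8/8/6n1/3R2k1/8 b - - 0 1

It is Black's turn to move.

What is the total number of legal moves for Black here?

6

Black to move; king on g2.
In check: yes, from the white rook on d2.
Legal moves: Kh3, Kf3, Kh1, Kg1, Kf1, Ne2.
Count: 6.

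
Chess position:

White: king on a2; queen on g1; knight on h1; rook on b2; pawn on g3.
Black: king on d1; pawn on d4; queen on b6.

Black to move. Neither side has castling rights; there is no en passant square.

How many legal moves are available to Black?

Black to move; king on d1.
In check: yes, from the white queen on g1.
Legal moves: none.
Count: 0.

0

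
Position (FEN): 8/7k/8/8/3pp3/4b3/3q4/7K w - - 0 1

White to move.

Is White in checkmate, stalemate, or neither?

stalemate

White to move; white king on h1.
In check: no.
King squares — g1: attacked by Be3; g2: attacked by Qd2; h2: attacked by Qd2.
Legal moves for White: none.
Not in check and no legal moves → stalemate.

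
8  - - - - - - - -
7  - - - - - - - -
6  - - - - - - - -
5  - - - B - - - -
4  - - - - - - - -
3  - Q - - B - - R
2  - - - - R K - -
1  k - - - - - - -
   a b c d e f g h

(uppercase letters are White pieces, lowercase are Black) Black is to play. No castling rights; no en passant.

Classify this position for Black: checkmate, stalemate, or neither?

stalemate

Black to move; black king on a1.
In check: no.
King squares — b1: attacked by Qb3; a2: attacked by Re2; b2: attacked by Re2.
Legal moves for Black: none.
Not in check and no legal moves → stalemate.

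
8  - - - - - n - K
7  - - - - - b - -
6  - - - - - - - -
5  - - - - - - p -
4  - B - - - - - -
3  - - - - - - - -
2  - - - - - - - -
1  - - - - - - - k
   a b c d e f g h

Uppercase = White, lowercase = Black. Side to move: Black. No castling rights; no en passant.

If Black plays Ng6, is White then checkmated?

After Ng6: white king on h8; in check: yes, from the black knight on g6.
White has 2 legal replies: Kh7, Kg7.
In check but a legal move exists → not checkmate.

no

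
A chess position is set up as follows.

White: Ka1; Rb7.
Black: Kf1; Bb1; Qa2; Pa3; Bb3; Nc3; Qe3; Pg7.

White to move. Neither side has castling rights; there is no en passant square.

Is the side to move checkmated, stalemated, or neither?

checkmate

White to move; white king on a1.
In check: yes, from the black queen on a2.
King squares — b1: attacked by Qa2; a2: attacked by Bb1; b2: attacked by Qa2.
Legal moves for White: none.
In check with no legal moves → checkmate.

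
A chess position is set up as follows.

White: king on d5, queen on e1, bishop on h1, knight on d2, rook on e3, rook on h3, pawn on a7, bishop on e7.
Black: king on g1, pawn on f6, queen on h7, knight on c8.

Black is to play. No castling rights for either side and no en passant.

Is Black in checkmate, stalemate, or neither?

checkmate

Black to move; black king on g1.
In check: yes, from the white queen on e1.
King squares — f1: attacked by Qe1; h1: attacked by Qe1; f2: attacked by Qe1; g2: attacked by Bh1; h2: attacked by Rh3.
Legal moves for Black: none.
In check with no legal moves → checkmate.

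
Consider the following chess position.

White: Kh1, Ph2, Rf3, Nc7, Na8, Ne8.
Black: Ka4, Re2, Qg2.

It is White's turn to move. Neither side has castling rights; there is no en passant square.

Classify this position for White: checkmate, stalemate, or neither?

White to move; white king on h1.
In check: yes, from the black queen on g2.
King squares — g1: attacked by Qg2; g2: attacked by Re2; h2: own pawn.
Legal moves for White: none.
In check with no legal moves → checkmate.

checkmate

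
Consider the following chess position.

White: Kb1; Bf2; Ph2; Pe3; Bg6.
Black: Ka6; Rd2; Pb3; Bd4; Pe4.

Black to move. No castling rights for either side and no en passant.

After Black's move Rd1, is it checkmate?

After Rd1: white king on b1; in check: yes, from the black rook on d1.
King squares — a1: attacked by Rd1; c1: attacked by Rd1; a2: attacked by Pb3; b2: attacked by Bd4; c2: attacked by Pb3.
White has no legal moves → checkmate.

yes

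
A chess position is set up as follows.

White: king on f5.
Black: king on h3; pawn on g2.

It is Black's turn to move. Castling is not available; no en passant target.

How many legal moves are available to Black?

7

Black to move; king on h3.
In check: no.
Legal moves: Kh4, Kg3, Kh2, g1=Q, g1=R, g1=B, g1=N.
Count: 7.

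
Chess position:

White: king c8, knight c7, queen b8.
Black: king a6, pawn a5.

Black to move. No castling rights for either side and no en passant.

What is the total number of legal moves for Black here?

0

Black to move; king on a6.
In check: yes, from the white knight on c7.
Legal moves: none.
Count: 0.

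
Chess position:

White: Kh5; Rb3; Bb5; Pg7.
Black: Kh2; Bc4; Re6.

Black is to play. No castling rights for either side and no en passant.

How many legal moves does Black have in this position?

Black to move; king on h2.
In check: no.
Legal moves: Re8, Re7, Rh6+, Rg6, Rf6, Rd6, Rc6, Rb6, Ra6, Re5+, Re4, Re3, Re2, Re1, Bd5, Bxb5, Bd3, Bxb3, Be2+, Bf1, Kg2, Kh1, Kg1.
Count: 23.

23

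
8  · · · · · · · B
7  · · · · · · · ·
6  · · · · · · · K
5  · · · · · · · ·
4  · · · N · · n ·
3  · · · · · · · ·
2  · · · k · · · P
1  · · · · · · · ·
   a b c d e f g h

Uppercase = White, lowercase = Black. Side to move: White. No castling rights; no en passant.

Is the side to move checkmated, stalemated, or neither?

neither

White to move; white king on h6.
In check: yes, from the black knight on g4.
King squares — g5: available; h5: available; g6: available; g7: available; h7: available.
Legal moves for White: Kh7, Kg7, Kg6, Kh5, Kg5.
White is in check but has 5 legal moves → neither.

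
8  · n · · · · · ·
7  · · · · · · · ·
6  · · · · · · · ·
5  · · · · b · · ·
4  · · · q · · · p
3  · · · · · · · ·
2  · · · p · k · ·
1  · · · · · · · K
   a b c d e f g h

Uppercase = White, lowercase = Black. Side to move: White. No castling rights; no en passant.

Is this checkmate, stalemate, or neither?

White to move; white king on h1.
In check: no.
King squares — g1: attacked by Kf2; g2: attacked by Kf2; h2: attacked by Be5.
Legal moves for White: none.
Not in check and no legal moves → stalemate.

stalemate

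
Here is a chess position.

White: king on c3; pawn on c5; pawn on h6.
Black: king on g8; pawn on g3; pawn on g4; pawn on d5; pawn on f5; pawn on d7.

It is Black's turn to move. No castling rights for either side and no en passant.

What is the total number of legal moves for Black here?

8

Black to move; king on g8.
In check: no.
Legal moves: Kh8, Kf8, Kh7, Kf7, d6, f4, d4+, g2.
Count: 8.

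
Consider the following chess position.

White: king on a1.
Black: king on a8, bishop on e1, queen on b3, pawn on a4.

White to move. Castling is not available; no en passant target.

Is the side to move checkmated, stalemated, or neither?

White to move; white king on a1.
In check: no.
King squares — b1: attacked by Qb3; a2: attacked by Qb3; b2: attacked by Qb3.
Legal moves for White: none.
Not in check and no legal moves → stalemate.

stalemate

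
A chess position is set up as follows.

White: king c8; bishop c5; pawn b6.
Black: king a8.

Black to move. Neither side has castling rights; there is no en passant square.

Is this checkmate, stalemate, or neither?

stalemate

Black to move; black king on a8.
In check: no.
King squares — a7: attacked by Pb6; b7: attacked by Kc8; b8: attacked by Kc8.
Legal moves for Black: none.
Not in check and no legal moves → stalemate.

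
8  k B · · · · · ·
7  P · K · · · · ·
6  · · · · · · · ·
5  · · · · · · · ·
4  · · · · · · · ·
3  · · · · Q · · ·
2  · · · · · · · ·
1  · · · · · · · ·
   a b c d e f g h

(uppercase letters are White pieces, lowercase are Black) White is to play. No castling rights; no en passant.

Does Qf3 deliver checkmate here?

yes

After Qf3: black king on a8; in check: yes, from the white queen on f3.
King squares — a7: attacked by Bb8; b7: attacked by Qf3; b8: attacked by Pa7.
Black has no legal moves → checkmate.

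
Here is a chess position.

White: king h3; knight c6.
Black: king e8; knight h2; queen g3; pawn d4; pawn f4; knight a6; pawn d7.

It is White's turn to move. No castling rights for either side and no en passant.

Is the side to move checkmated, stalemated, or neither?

checkmate

White to move; white king on h3.
In check: yes, from the black queen on g3.
King squares — g2: attacked by Qg3; h2: attacked by Qg3; g3: attacked by Pf4; g4: attacked by Nh2; h4: attacked by Qg3.
Legal moves for White: none.
In check with no legal moves → checkmate.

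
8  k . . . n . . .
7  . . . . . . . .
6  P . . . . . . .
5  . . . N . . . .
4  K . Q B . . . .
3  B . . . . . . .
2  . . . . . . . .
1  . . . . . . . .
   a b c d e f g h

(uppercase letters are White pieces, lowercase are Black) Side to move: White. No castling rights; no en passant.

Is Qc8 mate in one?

After Qc8: black king on a8; in check: yes, from the white queen on c8.
King squares — a7: attacked by Bd4; b7: attacked by Pa6; b8: attacked by Qc8.
Black has no legal moves → checkmate.

yes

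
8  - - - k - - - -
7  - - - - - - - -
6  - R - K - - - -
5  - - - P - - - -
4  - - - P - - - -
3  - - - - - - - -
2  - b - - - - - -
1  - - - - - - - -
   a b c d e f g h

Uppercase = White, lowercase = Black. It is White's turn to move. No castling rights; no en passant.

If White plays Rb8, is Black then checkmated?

yes

After Rb8: black king on d8; in check: yes, from the white rook on b8.
King squares — c7: attacked by Kd6; d7: attacked by Kd6; e7: attacked by Kd6; c8: attacked by Rb8; e8: attacked by Rb8.
Black has no legal moves → checkmate.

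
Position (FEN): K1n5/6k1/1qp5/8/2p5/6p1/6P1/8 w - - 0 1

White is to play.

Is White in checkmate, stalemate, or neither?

White to move; white king on a8.
In check: no.
King squares — a7: attacked by Qb6; b7: attacked by Qb6; b8: attacked by Qb6.
Legal moves for White: none.
Not in check and no legal moves → stalemate.

stalemate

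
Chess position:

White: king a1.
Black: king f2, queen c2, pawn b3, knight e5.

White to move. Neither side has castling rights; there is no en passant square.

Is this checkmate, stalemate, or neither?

stalemate

White to move; white king on a1.
In check: no.
King squares — b1: attacked by Qc2; a2: attacked by Qc2; b2: attacked by Qc2.
Legal moves for White: none.
Not in check and no legal moves → stalemate.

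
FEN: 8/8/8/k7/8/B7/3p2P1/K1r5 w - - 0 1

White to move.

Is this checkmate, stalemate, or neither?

neither

White to move; white king on a1.
In check: yes, from the black rook on c1.
King squares — b1: attacked by Rc1; a2: available; b2: available.
Legal moves for White: Kb2, Ka2, Bxc1.
White is in check but has 3 legal moves → neither.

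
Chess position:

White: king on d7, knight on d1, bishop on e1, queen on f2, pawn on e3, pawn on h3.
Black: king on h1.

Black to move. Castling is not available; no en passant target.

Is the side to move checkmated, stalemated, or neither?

Black to move; black king on h1.
In check: no.
King squares — g1: attacked by Qf2; g2: attacked by Qf2; h2: attacked by Qf2.
Legal moves for Black: none.
Not in check and no legal moves → stalemate.

stalemate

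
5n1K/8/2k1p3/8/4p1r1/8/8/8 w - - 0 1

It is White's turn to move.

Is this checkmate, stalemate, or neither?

stalemate

White to move; white king on h8.
In check: no.
King squares — g7: attacked by Rg4; h7: attacked by Nf8; g8: attacked by Rg4.
Legal moves for White: none.
Not in check and no legal moves → stalemate.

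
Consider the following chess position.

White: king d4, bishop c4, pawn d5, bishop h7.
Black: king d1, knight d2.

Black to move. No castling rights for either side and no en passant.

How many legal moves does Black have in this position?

8

Black to move; king on d1.
In check: no.
Legal moves: Ne4, Nxc4, Nf3+, Nb3+, Nf1, Nb1, Ke1, Kc1.
Count: 8.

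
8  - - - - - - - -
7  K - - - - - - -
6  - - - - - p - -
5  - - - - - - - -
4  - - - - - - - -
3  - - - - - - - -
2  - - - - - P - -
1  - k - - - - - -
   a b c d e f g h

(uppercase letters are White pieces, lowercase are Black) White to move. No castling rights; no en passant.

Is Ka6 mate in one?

After Ka6: black king on b1; in check: no.
Black is not in check, so this cannot be checkmate.

no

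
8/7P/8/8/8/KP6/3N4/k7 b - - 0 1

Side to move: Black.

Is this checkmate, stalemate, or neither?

Black to move; black king on a1.
In check: no.
King squares — b1: attacked by Nd2; a2: attacked by Ka3; b2: attacked by Ka3.
Legal moves for Black: none.
Not in check and no legal moves → stalemate.

stalemate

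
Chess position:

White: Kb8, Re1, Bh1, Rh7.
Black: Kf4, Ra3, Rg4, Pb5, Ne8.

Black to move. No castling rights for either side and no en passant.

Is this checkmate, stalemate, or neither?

Black to move; black king on f4.
In check: no.
Legal moves for Black include: Ng7, Nc7, Nf6, Nd6, Rg8, Rg7, Rg6, Rg5, Rh4, Rgg3, Rg2, Rg1, Kg5, Kf5, Kg3, Ra8+, Ra7, Ra6, ... (list truncated; more exist).
Black has legal moves and is not in check → neither.

neither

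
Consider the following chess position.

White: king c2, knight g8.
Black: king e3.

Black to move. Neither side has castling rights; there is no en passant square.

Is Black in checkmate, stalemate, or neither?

neither

Black to move; black king on e3.
In check: no.
Legal moves for Black: Kf4, Ke4, Kd4, Kf3, Kf2, Ke2.
Black has 6 legal moves and is not in check → neither.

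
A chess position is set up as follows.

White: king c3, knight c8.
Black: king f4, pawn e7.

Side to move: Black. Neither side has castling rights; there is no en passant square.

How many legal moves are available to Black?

10

Black to move; king on f4.
In check: no.
Legal moves: Kg5, Kf5, Ke5, Kg4, Ke4, Kg3, Kf3, Ke3, e6, e5.
Count: 10.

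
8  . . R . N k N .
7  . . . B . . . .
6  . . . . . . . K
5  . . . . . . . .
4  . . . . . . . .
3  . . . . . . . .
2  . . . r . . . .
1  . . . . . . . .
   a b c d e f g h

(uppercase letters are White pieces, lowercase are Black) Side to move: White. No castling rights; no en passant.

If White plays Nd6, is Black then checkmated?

yes

After Nd6: black king on f8; in check: yes, from the white rook on c8.
King squares — e7: attacked by Ng8; f7: attacked by Nd6; g7: attacked by Kh6; e8: attacked by Nd6; g8: attacked by Rc8.
Black has no legal moves → checkmate.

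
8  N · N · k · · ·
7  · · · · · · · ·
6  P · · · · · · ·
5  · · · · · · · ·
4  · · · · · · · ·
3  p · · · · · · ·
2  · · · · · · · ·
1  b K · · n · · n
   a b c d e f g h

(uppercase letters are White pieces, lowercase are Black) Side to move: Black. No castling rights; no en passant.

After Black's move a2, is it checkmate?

no

After a2: white king on b1; in check: yes, from the black pawn on a2.
White has 3 legal replies: Kxa2, Kc1, Kxa1.
In check but a legal move exists → not checkmate.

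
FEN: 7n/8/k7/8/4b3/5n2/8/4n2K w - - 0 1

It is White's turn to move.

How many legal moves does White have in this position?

White to move; king on h1.
In check: no.
Legal moves: none.
Count: 0.

0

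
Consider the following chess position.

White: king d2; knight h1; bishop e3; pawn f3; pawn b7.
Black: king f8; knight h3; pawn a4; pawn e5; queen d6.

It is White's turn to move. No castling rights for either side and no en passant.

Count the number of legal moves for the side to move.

6

White to move; king on d2.
In check: yes, from the black queen on d6.
Legal moves: Kc3, Ke2, Kc2, Ke1, Kc1, Bd4.
Count: 6.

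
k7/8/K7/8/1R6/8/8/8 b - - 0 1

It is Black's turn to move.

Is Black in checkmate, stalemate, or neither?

Black to move; black king on a8.
In check: no.
King squares — a7: attacked by Ka6; b7: attacked by Rb4; b8: attacked by Rb4.
Legal moves for Black: none.
Not in check and no legal moves → stalemate.

stalemate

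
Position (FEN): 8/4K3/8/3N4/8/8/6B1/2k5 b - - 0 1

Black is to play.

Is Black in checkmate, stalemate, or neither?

Black to move; black king on c1.
In check: no.
Legal moves for Black: Kd2, Kc2, Kb2, Kd1, Kb1.
Black has 5 legal moves and is not in check → neither.

neither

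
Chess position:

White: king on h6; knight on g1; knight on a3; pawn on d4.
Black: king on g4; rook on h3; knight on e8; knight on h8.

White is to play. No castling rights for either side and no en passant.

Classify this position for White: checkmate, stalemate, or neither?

neither

White to move; white king on h6.
In check: yes, from the black rook on h3.
King squares — g5: attacked by Kg4; h5: attacked by Rh3; g6: attacked by Nh8; g7: attacked by Ne8; h7: attacked by Rh3.
Legal moves for White: Nxh3.
White is in check but has 1 legal move → neither.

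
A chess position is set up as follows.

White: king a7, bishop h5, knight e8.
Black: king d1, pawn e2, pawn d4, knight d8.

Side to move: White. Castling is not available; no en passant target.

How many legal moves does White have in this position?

White to move; king on a7.
In check: no.
Legal moves: Ng7, Nc7, Nf6, Nd6, Kb8, Ka8, Kb6, Ka6, Bf7, Bg6, Bg4, Bf3, Bxe2+.
Count: 13.

13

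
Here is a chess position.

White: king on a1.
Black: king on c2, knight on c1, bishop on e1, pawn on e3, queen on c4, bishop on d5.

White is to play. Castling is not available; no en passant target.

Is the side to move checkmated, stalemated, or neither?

White to move; white king on a1.
In check: no.
King squares — b1: attacked by Kc2; a2: attacked by Nc1; b2: attacked by Kc2.
Legal moves for White: none.
Not in check and no legal moves → stalemate.

stalemate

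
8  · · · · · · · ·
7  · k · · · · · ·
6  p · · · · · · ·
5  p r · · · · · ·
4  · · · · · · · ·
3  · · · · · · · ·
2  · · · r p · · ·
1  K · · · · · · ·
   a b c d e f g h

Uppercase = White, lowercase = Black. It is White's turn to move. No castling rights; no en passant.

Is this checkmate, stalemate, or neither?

stalemate

White to move; white king on a1.
In check: no.
King squares — b1: attacked by Rb5; a2: attacked by Rd2; b2: attacked by Rd2.
Legal moves for White: none.
Not in check and no legal moves → stalemate.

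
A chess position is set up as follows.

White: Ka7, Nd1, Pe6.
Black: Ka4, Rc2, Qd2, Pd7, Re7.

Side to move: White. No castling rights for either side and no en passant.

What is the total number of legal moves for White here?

10

White to move; king on a7.
In check: no.
Legal moves: Kb8, Ka8, Kb7, Kb6, Ka6, Ne3, Nc3+, Nf2, Nb2+, exd7.
Count: 10.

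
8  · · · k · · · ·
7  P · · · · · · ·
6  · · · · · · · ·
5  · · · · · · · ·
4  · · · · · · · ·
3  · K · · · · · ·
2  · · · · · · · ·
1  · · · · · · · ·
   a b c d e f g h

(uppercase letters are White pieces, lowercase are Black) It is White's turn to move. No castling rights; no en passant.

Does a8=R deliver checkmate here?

After a8=R: black king on d8; in check: yes, from the white rook on a8.
Black has 3 legal replies: Ke7, Kd7, Kc7.
In check but a legal move exists → not checkmate.

no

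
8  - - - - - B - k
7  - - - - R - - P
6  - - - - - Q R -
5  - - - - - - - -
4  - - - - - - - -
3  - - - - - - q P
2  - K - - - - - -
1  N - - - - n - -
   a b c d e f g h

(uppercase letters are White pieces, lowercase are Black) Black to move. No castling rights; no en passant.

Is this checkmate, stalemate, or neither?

checkmate

Black to move; black king on h8.
In check: yes, from the white queen on f6.
King squares — g7: attacked by Qf6; h7: attacked by Re7; g8: attacked by Rg6.
Legal moves for Black: none.
In check with no legal moves → checkmate.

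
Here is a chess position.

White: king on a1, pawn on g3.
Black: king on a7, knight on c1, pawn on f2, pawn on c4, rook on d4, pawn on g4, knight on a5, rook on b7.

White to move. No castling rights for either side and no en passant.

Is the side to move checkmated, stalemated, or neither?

stalemate

White to move; white king on a1.
In check: no.
King squares — b1: attacked by Rb7; a2: attacked by Nc1; b2: attacked by Rb7.
Legal moves for White: none.
Not in check and no legal moves → stalemate.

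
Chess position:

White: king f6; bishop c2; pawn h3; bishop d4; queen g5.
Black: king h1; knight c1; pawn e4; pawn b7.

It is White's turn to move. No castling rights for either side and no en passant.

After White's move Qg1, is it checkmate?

After Qg1: black king on h1; in check: yes, from the white queen on g1.
King squares — g1: attacked by Bd4; g2: attacked by Qg1; h2: attacked by Qg1.
Black has no legal moves → checkmate.

yes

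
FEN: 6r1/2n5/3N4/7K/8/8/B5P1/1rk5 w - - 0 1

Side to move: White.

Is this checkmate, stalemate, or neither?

White to move; white king on h5.
In check: no.
Legal moves for White include: Ne8, Nc8, Nf7, Nb7, Nf5, Nb5, Ne4, Nc4, Kh6, Kh4, Bxg8, Bf7, Be6, Bd5, Bc4, Bb3, Bxb1, g3, ... (list truncated; more exist).
White has legal moves and is not in check → neither.

neither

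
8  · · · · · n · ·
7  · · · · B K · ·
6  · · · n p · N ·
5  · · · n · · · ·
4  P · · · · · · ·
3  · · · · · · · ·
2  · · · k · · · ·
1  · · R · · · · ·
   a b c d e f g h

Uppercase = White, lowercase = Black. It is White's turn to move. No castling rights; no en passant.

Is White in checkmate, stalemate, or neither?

White to move; white king on f7.
In check: yes, from the black knight on d6.
King squares — e6: attacked by Nf8; f6: attacked by Nd5; g6: own knight; e7: own bishop; g7: available; e8: attacked by Nd6; f8: available; g8: available.
Legal moves for White: Kg8, Kxf8, Kg7, Bxd6.
White is in check but has 4 legal moves → neither.

neither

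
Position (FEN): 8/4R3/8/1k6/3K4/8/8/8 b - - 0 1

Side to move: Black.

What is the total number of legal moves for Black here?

6

Black to move; king on b5.
In check: no.
Legal moves: Kc6, Kb6, Ka6, Ka5, Kb4, Ka4.
Count: 6.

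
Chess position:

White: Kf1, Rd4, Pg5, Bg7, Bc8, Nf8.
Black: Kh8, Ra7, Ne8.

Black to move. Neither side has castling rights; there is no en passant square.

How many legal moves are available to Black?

4

Black to move; king on h8.
In check: yes, from the white bishop on g7.
Legal moves: Kg8, Kxg7, Nxg7, Rxg7.
Count: 4.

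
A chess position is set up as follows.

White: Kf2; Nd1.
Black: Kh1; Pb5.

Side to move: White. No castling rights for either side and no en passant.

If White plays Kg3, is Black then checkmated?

no

After Kg3: black king on h1; in check: no.
Black is not in check, so this cannot be checkmate.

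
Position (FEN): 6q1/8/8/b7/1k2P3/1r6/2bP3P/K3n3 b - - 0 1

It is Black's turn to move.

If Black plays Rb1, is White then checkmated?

yes

After Rb1: white king on a1; in check: yes, from the black rook on b1.
King squares — b1: attacked by Bc2; a2: attacked by Qg8; b2: attacked by Rb1.
White has no legal moves → checkmate.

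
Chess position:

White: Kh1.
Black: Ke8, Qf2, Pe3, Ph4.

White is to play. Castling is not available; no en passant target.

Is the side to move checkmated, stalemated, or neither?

stalemate

White to move; white king on h1.
In check: no.
King squares — g1: attacked by Qf2; g2: attacked by Qf2; h2: attacked by Qf2.
Legal moves for White: none.
Not in check and no legal moves → stalemate.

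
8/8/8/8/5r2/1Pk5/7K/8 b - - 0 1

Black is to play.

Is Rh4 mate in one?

no

After Rh4: white king on h2; in check: yes, from the black rook on h4.
White has 3 legal replies: Kg3, Kg2, Kg1.
In check but a legal move exists → not checkmate.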